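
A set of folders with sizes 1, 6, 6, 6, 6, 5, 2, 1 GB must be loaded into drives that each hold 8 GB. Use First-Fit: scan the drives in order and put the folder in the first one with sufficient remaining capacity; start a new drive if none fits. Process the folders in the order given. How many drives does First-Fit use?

Put 1 GB in drive 1; 7 GB remain.
Put 6 GB in drive 1; 1 GB remain.
Put 6 GB in drive 2; 2 GB remain.
Put 6 GB in drive 3; 2 GB remain.
Put 6 GB in drive 4; 2 GB remain.
Put 5 GB in drive 5; 3 GB remain.
Put 2 GB in drive 2; 0 GB remain.
Put 1 GB in drive 1; 0 GB remain.

5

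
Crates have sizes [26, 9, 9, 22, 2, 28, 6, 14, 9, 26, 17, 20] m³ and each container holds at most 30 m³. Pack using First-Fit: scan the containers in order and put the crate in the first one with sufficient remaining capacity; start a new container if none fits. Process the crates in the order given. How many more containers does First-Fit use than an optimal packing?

1

First-Fit: [26,2] [9,9,6] [22] [28] [14,9] [26] [17] [20] → 8 containers.
Total size 188 m³; any packing needs at least ⌈188/30⌉ = 7 containers.
An optimal packing achieves that bound: [28,2] [26] [26] [22,6] [20,9] [17,9] [14,9] → 7 containers.
Excess: 8 − 7 = 1.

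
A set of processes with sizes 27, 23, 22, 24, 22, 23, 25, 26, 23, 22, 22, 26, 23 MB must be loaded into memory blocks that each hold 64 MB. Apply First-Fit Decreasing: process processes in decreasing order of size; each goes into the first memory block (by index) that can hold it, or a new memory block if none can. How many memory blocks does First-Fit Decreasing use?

7

Sorted descending: 27, 26, 26, 25, 24, 23, 23, 23, 23, 22, 22, 22, 22.
Put 27 MB in memory block 1; 37 MB remain.
Put 26 MB in memory block 1; 11 MB remain.
Put 26 MB in memory block 2; 38 MB remain.
Put 25 MB in memory block 2; 13 MB remain.
Put 24 MB in memory block 3; 40 MB remain.
Put 23 MB in memory block 3; 17 MB remain.
Put 23 MB in memory block 4; 41 MB remain.
Put 23 MB in memory block 4; 18 MB remain.
Put 23 MB in memory block 5; 41 MB remain.
Put 22 MB in memory block 5; 19 MB remain.
Put 22 MB in memory block 6; 42 MB remain.
Put 22 MB in memory block 6; 20 MB remain.
Put 22 MB in memory block 7; 42 MB remain.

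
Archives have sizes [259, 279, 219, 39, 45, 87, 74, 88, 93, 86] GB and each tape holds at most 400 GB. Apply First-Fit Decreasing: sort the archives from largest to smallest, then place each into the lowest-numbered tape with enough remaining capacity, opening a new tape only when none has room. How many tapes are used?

Sorted descending: 279, 259, 219, 93, 88, 87, 86, 74, 45, 39.
279 GB → tape 1 (remaining 121 GB)
259 GB → tape 2 (remaining 141 GB)
219 GB → tape 3 (remaining 181 GB)
93 GB → tape 1 (remaining 28 GB)
88 GB → tape 2 (remaining 53 GB)
87 GB → tape 3 (remaining 94 GB)
86 GB → tape 3 (remaining 8 GB)
74 GB → tape 4 (remaining 326 GB)
45 GB → tape 2 (remaining 8 GB)
39 GB → tape 4 (remaining 287 GB)
Final tapes: [279,93] [259,88,45] [219,87,86] [74,39].

4 tapes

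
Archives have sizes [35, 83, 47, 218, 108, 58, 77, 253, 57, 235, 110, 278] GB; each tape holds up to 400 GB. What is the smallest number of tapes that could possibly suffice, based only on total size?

4 tapes

Total size = 35 + 83 + 47 + 218 + 108 + 58 + 77 + 253 + 57 + 235 + 110 + 278 = 1559 GB.
⌈1559 / 400⌉ = 4.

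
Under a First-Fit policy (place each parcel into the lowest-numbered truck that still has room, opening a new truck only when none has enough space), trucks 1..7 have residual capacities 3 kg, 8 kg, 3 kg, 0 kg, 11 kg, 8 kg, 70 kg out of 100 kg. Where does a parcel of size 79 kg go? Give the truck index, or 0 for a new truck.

0

No truck has ≥ 79 kg free, so a new truck is opened.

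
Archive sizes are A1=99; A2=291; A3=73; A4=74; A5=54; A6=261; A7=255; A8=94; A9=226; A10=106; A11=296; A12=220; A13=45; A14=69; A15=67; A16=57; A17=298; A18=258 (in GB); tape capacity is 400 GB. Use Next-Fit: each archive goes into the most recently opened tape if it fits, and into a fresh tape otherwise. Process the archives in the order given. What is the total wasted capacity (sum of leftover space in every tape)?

1157

A1 (99 GB) → tape 1 (remaining 301 GB)
A2 (291 GB) → tape 1 (remaining 10 GB)
A3 (73 GB) → tape 2 (remaining 327 GB)
A4 (74 GB) → tape 2 (remaining 253 GB)
A5 (54 GB) → tape 2 (remaining 199 GB)
A6 (261 GB) → tape 3 (remaining 139 GB)
A7 (255 GB) → tape 4 (remaining 145 GB)
A8 (94 GB) → tape 4 (remaining 51 GB)
A9 (226 GB) → tape 5 (remaining 174 GB)
A10 (106 GB) → tape 5 (remaining 68 GB)
A11 (296 GB) → tape 6 (remaining 104 GB)
A12 (220 GB) → tape 7 (remaining 180 GB)
A13 (45 GB) → tape 7 (remaining 135 GB)
A14 (69 GB) → tape 7 (remaining 66 GB)
A15 (67 GB) → tape 8 (remaining 333 GB)
A16 (57 GB) → tape 8 (remaining 276 GB)
A17 (298 GB) → tape 9 (remaining 102 GB)
A18 (258 GB) → tape 10 (remaining 142 GB)
10 tapes × 400 GB = 4000 GB; used 2843 GB; unused 1157 GB.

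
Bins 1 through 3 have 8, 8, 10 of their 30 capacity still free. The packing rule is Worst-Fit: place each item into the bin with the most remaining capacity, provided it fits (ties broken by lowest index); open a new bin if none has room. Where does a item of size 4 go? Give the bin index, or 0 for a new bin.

Bins with room: bin 1 (8), bin 2 (8), bin 3 (10).
Most room is bin 3 with 10 free.

3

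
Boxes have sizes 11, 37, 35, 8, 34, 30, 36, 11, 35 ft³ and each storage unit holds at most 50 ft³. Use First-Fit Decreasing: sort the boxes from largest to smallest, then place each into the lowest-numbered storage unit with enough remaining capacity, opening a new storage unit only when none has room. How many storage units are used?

6

Sorted descending: 37, 36, 35, 35, 34, 30, 11, 11, 8.
37 ft³ → storage unit 1 (remaining 13 ft³)
36 ft³ → storage unit 2 (remaining 14 ft³)
35 ft³ → storage unit 3 (remaining 15 ft³)
35 ft³ → storage unit 4 (remaining 15 ft³)
34 ft³ → storage unit 5 (remaining 16 ft³)
30 ft³ → storage unit 6 (remaining 20 ft³)
11 ft³ → storage unit 1 (remaining 2 ft³)
11 ft³ → storage unit 2 (remaining 3 ft³)
8 ft³ → storage unit 3 (remaining 7 ft³)
Final storage units: [37,11] [36,11] [35,8] [35] [34] [30].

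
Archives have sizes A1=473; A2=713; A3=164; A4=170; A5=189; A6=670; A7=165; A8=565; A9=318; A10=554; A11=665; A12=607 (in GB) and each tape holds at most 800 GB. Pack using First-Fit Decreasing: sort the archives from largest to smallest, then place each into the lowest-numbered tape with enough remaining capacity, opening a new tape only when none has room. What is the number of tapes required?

Sorted descending: 713, 670, 665, 607, 565, 554, 473, 318, 189, 170, 165, 164.
Put 713 GB in tape 1; 87 GB remain.
Put 670 GB in tape 2; 130 GB remain.
Put 665 GB in tape 3; 135 GB remain.
Put 607 GB in tape 4; 193 GB remain.
Put 565 GB in tape 5; 235 GB remain.
Put 554 GB in tape 6; 246 GB remain.
Put 473 GB in tape 7; 327 GB remain.
Put 318 GB in tape 7; 9 GB remain.
Put 189 GB in tape 4; 4 GB remain.
Put 170 GB in tape 5; 65 GB remain.
Put 165 GB in tape 6; 81 GB remain.
Put 164 GB in tape 8; 636 GB remain.
Final tapes: [713] [670] [665] [607,189] [565,170] [554,165] [473,318] [164].

8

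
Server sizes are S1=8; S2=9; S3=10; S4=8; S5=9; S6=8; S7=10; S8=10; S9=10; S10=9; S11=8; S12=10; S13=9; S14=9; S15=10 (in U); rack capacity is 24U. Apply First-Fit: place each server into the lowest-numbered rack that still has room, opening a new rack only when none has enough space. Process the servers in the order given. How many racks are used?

8

Put S1 (8U) in rack 1; 16U remain.
Put S2 (9U) in rack 1; 7U remain.
Put S3 (10U) in rack 2; 14U remain.
Put S4 (8U) in rack 2; 6U remain.
Put S5 (9U) in rack 3; 15U remain.
Put S6 (8U) in rack 3; 7U remain.
Put S7 (10U) in rack 4; 14U remain.
Put S8 (10U) in rack 4; 4U remain.
Put S9 (10U) in rack 5; 14U remain.
Put S10 (9U) in rack 5; 5U remain.
Put S11 (8U) in rack 6; 16U remain.
Put S12 (10U) in rack 6; 6U remain.
Put S13 (9U) in rack 7; 15U remain.
Put S14 (9U) in rack 7; 6U remain.
Put S15 (10U) in rack 8; 14U remain.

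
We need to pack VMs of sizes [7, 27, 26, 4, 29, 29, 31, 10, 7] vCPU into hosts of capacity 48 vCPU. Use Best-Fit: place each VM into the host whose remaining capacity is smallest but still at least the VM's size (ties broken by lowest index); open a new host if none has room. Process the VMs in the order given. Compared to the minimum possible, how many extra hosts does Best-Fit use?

0

Best-Fit: [7,27,4,10] [26] [29] [29] [31,7] → 5 hosts.
5 VMs exceed 24 vCPU (half the capacity), and no two of those can share a host, so at least 5 hosts are needed.
So 5 is already optimal.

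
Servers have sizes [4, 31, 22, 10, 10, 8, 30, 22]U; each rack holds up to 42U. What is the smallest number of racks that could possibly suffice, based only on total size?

4 racks

Total size = 4 + 31 + 22 + 10 + 10 + 8 + 30 + 22 = 137U.
⌈137 / 42⌉ = 4.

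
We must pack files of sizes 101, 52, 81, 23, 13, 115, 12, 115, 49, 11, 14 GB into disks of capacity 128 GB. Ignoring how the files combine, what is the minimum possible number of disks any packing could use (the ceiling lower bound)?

Total size = 101 + 52 + 81 + 23 + 13 + 115 + 12 + 115 + 49 + 11 + 14 = 586 GB.
⌈586 / 128⌉ = 5.

5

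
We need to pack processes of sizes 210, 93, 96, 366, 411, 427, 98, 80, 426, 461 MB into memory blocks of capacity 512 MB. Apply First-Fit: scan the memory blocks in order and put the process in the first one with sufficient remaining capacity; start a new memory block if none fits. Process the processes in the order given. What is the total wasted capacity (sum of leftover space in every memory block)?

404

memory block 1: place 210 MB, 302 MB left
memory block 1: place 93 MB, 209 MB left
memory block 1: place 96 MB, 113 MB left
memory block 2: place 366 MB, 146 MB left
memory block 3: place 411 MB, 101 MB left
memory block 4: place 427 MB, 85 MB left
memory block 1: place 98 MB, 15 MB left
memory block 2: place 80 MB, 66 MB left
memory block 5: place 426 MB, 86 MB left
memory block 6: place 461 MB, 51 MB left
6 memory blocks × 512 MB = 3072 MB; used 2668 MB; unused 404 MB.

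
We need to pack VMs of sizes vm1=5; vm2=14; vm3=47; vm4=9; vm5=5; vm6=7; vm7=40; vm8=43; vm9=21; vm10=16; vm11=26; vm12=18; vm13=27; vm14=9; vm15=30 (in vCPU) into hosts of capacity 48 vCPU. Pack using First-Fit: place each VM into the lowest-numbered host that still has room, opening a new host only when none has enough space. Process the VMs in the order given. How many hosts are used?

host 1: place vm1 (5 vCPU), 43 vCPU left
host 1: place vm2 (14 vCPU), 29 vCPU left
host 2: place vm3 (47 vCPU), 1 vCPU left
host 1: place vm4 (9 vCPU), 20 vCPU left
host 1: place vm5 (5 vCPU), 15 vCPU left
host 1: place vm6 (7 vCPU), 8 vCPU left
host 3: place vm7 (40 vCPU), 8 vCPU left
host 4: place vm8 (43 vCPU), 5 vCPU left
host 5: place vm9 (21 vCPU), 27 vCPU left
host 5: place vm10 (16 vCPU), 11 vCPU left
host 6: place vm11 (26 vCPU), 22 vCPU left
host 6: place vm12 (18 vCPU), 4 vCPU left
host 7: place vm13 (27 vCPU), 21 vCPU left
host 5: place vm14 (9 vCPU), 2 vCPU left
host 8: place vm15 (30 vCPU), 18 vCPU left

8 hosts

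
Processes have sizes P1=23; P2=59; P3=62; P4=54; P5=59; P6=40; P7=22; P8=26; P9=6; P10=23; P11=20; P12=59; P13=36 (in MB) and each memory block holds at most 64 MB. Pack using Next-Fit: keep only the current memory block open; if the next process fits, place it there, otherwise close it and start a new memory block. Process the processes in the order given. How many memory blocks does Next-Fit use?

memory block 1: place P1 (23 MB), 41 MB left
memory block 2: place P2 (59 MB), 5 MB left
memory block 3: place P3 (62 MB), 2 MB left
memory block 4: place P4 (54 MB), 10 MB left
memory block 5: place P5 (59 MB), 5 MB left
memory block 6: place P6 (40 MB), 24 MB left
memory block 6: place P7 (22 MB), 2 MB left
memory block 7: place P8 (26 MB), 38 MB left
memory block 7: place P9 (6 MB), 32 MB left
memory block 7: place P10 (23 MB), 9 MB left
memory block 8: place P11 (20 MB), 44 MB left
memory block 9: place P12 (59 MB), 5 MB left
memory block 10: place P13 (36 MB), 28 MB left

10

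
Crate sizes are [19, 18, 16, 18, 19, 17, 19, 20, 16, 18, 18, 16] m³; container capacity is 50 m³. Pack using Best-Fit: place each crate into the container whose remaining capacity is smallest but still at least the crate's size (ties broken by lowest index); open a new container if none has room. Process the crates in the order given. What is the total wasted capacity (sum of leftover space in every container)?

container 1: place 19 m³, 31 m³ left
container 1: place 18 m³, 13 m³ left
container 2: place 16 m³, 34 m³ left
container 2: place 18 m³, 16 m³ left
container 3: place 19 m³, 31 m³ left
container 3: place 17 m³, 14 m³ left
container 4: place 19 m³, 31 m³ left
container 4: place 20 m³, 11 m³ left
container 2: place 16 m³, 0 m³ left
container 5: place 18 m³, 32 m³ left
container 5: place 18 m³, 14 m³ left
container 6: place 16 m³, 34 m³ left
6 containers × 50 m³ = 300 m³; used 214 m³; unused 86 m³.

86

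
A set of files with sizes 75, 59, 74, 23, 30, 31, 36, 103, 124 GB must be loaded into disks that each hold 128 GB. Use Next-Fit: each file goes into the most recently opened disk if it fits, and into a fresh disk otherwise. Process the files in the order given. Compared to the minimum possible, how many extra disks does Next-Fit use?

1

Next-Fit: [75] [59] [74,23,30] [31,36] [103] [124] → 6 disks.
Total size 555 GB; any packing needs at least ⌈555/128⌉ = 5 disks.
An optimal packing achieves that bound: [124] [103,23] [75,36] [74,31] [59,30] → 5 disks.
Excess: 6 − 5 = 1.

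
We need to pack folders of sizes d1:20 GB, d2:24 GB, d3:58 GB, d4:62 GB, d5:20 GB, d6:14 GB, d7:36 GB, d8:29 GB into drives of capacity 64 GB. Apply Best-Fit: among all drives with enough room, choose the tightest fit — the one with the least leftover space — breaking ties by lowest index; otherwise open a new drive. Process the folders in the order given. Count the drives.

Put d1 (20 GB) in drive 1; 44 GB remain.
Put d2 (24 GB) in drive 1; 20 GB remain.
Put d3 (58 GB) in drive 2; 6 GB remain.
Put d4 (62 GB) in drive 3; 2 GB remain.
Put d5 (20 GB) in drive 1; 0 GB remain.
Put d6 (14 GB) in drive 4; 50 GB remain.
Put d7 (36 GB) in drive 4; 14 GB remain.
Put d8 (29 GB) in drive 5; 35 GB remain.

5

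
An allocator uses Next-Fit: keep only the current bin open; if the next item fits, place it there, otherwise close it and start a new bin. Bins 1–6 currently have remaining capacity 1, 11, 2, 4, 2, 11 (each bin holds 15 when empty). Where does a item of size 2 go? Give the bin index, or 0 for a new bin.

Next-Fit only looks at bin 6, which has 11 free.
2 fits there.

6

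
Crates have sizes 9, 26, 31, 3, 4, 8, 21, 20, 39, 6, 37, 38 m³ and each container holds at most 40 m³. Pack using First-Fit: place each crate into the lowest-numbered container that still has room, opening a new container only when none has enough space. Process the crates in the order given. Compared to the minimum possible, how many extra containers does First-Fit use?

First-Fit: [9,26,3] [31,4] [8,21,6] [20] [39] [37] [38] → 7 containers.
Total size 242 m³; any packing needs at least ⌈242/40⌉ = 7 containers.
So 7 is already optimal.

0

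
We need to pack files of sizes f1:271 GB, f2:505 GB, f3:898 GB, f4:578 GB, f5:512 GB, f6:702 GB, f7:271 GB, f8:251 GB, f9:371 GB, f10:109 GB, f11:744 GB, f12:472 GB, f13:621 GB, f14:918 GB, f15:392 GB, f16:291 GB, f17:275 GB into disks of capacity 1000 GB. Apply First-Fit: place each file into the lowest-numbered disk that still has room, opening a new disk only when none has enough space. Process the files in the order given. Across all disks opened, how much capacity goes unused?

Put f1 (271 GB) in disk 1; 729 GB remain.
Put f2 (505 GB) in disk 1; 224 GB remain.
Put f3 (898 GB) in disk 2; 102 GB remain.
Put f4 (578 GB) in disk 3; 422 GB remain.
Put f5 (512 GB) in disk 4; 488 GB remain.
Put f6 (702 GB) in disk 5; 298 GB remain.
Put f7 (271 GB) in disk 3; 151 GB remain.
Put f8 (251 GB) in disk 4; 237 GB remain.
Put f9 (371 GB) in disk 6; 629 GB remain.
Put f10 (109 GB) in disk 1; 115 GB remain.
Put f11 (744 GB) in disk 7; 256 GB remain.
Put f12 (472 GB) in disk 6; 157 GB remain.
Put f13 (621 GB) in disk 8; 379 GB remain.
Put f14 (918 GB) in disk 9; 82 GB remain.
Put f15 (392 GB) in disk 10; 608 GB remain.
Put f16 (291 GB) in disk 5; 7 GB remain.
Put f17 (275 GB) in disk 8; 104 GB remain.
10 disks × 1000 GB = 10000 GB; used 8181 GB; unused 1819 GB.

1819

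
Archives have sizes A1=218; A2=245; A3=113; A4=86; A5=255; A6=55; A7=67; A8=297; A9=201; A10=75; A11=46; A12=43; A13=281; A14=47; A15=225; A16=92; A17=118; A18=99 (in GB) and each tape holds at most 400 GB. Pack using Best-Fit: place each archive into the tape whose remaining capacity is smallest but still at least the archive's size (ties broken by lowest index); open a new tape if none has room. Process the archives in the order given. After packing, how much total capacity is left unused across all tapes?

A1 (218 GB) → tape 1 (remaining 182 GB)
A2 (245 GB) → tape 2 (remaining 155 GB)
A3 (113 GB) → tape 2 (remaining 42 GB)
A4 (86 GB) → tape 1 (remaining 96 GB)
A5 (255 GB) → tape 3 (remaining 145 GB)
A6 (55 GB) → tape 1 (remaining 41 GB)
A7 (67 GB) → tape 3 (remaining 78 GB)
A8 (297 GB) → tape 4 (remaining 103 GB)
A9 (201 GB) → tape 5 (remaining 199 GB)
A10 (75 GB) → tape 3 (remaining 3 GB)
A11 (46 GB) → tape 4 (remaining 57 GB)
A12 (43 GB) → tape 4 (remaining 14 GB)
A13 (281 GB) → tape 6 (remaining 119 GB)
A14 (47 GB) → tape 6 (remaining 72 GB)
A15 (225 GB) → tape 7 (remaining 175 GB)
A16 (92 GB) → tape 7 (remaining 83 GB)
A17 (118 GB) → tape 5 (remaining 81 GB)
A18 (99 GB) → tape 8 (remaining 301 GB)
8 tapes × 400 GB = 3200 GB; used 2563 GB; unused 637 GB.

637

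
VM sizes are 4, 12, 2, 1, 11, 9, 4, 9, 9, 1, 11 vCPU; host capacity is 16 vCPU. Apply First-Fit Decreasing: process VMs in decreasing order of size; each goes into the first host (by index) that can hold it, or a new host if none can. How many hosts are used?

6

Sorted descending: 12, 11, 11, 9, 9, 9, 4, 4, 2, 1, 1.
Put 12 vCPU in host 1; 4 vCPU remain.
Put 11 vCPU in host 2; 5 vCPU remain.
Put 11 vCPU in host 3; 5 vCPU remain.
Put 9 vCPU in host 4; 7 vCPU remain.
Put 9 vCPU in host 5; 7 vCPU remain.
Put 9 vCPU in host 6; 7 vCPU remain.
Put 4 vCPU in host 1; 0 vCPU remain.
Put 4 vCPU in host 2; 1 vCPU remain.
Put 2 vCPU in host 3; 3 vCPU remain.
Put 1 vCPU in host 2; 0 vCPU remain.
Put 1 vCPU in host 3; 2 vCPU remain.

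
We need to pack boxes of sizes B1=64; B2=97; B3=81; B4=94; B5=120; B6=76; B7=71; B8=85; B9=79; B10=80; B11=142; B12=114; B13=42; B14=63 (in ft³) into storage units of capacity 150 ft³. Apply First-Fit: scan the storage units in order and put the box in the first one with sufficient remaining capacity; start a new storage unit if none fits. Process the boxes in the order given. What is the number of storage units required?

10

B1 (64 ft³) → storage unit 1 (remaining 86 ft³)
B2 (97 ft³) → storage unit 2 (remaining 53 ft³)
B3 (81 ft³) → storage unit 1 (remaining 5 ft³)
B4 (94 ft³) → storage unit 3 (remaining 56 ft³)
B5 (120 ft³) → storage unit 4 (remaining 30 ft³)
B6 (76 ft³) → storage unit 5 (remaining 74 ft³)
B7 (71 ft³) → storage unit 5 (remaining 3 ft³)
B8 (85 ft³) → storage unit 6 (remaining 65 ft³)
B9 (79 ft³) → storage unit 7 (remaining 71 ft³)
B10 (80 ft³) → storage unit 8 (remaining 70 ft³)
B11 (142 ft³) → storage unit 9 (remaining 8 ft³)
B12 (114 ft³) → storage unit 10 (remaining 36 ft³)
B13 (42 ft³) → storage unit 2 (remaining 11 ft³)
B14 (63 ft³) → storage unit 6 (remaining 2 ft³)
Final storage units: [64,81] [97,42] [94] [120] [76,71] [85,63] [79] [80] [142] [114].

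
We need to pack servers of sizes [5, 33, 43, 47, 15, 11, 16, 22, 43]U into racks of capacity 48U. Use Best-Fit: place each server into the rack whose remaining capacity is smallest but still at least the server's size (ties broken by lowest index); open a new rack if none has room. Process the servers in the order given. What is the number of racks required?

6 racks

Put 5U in rack 1; 43U remain.
Put 33U in rack 1; 10U remain.
Put 43U in rack 2; 5U remain.
Put 47U in rack 3; 1U remain.
Put 15U in rack 4; 33U remain.
Put 11U in rack 4; 22U remain.
Put 16U in rack 4; 6U remain.
Put 22U in rack 5; 26U remain.
Put 43U in rack 6; 5U remain.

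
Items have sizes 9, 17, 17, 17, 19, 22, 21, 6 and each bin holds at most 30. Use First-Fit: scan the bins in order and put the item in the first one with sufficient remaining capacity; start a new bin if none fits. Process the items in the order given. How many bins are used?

bin 1: place 9, 21 left
bin 1: place 17, 4 left
bin 2: place 17, 13 left
bin 3: place 17, 13 left
bin 4: place 19, 11 left
bin 5: place 22, 8 left
bin 6: place 21, 9 left
bin 2: place 6, 7 left
Final bins: [9,17] [17,6] [17] [19] [22] [21].

6 bins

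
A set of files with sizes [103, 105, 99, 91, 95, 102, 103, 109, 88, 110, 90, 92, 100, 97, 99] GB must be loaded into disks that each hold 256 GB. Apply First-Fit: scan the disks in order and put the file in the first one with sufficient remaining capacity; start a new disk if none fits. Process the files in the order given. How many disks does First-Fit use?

8

Put 103 GB in disk 1; 153 GB remain.
Put 105 GB in disk 1; 48 GB remain.
Put 99 GB in disk 2; 157 GB remain.
Put 91 GB in disk 2; 66 GB remain.
Put 95 GB in disk 3; 161 GB remain.
Put 102 GB in disk 3; 59 GB remain.
Put 103 GB in disk 4; 153 GB remain.
Put 109 GB in disk 4; 44 GB remain.
Put 88 GB in disk 5; 168 GB remain.
Put 110 GB in disk 5; 58 GB remain.
Put 90 GB in disk 6; 166 GB remain.
Put 92 GB in disk 6; 74 GB remain.
Put 100 GB in disk 7; 156 GB remain.
Put 97 GB in disk 7; 59 GB remain.
Put 99 GB in disk 8; 157 GB remain.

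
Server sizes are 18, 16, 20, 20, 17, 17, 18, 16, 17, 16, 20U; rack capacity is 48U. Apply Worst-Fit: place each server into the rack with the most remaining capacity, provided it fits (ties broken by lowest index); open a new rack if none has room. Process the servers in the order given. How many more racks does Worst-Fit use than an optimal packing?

Worst-Fit: [18,16] [20,20] [17,17] [18,16] [17,16] [20] → 6 racks.
Total size 195U; any packing needs at least ⌈195/48⌉ = 5 racks.
An optimal packing achieves that bound: [20,20] [20,18] [18,17] [17,17] [16,16,16] → 5 racks.
Excess: 6 − 5 = 1.

1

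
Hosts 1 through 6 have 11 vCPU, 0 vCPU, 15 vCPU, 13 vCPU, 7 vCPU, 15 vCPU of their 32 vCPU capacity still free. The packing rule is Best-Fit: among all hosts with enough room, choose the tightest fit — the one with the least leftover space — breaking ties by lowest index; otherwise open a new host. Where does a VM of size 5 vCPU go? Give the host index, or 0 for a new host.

Hosts with room: host 1 (11 vCPU), host 3 (15 vCPU), host 4 (13 vCPU), host 5 (7 vCPU), host 6 (15 vCPU).
Tightest fit is host 5 with 7 vCPU free.

5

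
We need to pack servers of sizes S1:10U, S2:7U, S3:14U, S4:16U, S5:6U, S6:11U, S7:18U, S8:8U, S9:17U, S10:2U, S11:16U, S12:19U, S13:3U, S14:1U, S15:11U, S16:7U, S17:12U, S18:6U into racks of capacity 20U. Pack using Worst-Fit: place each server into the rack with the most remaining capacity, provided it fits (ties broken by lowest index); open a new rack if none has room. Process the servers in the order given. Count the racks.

10 racks

rack 1: place S1 (10U), 10U left
rack 1: place S2 (7U), 3U left
rack 2: place S3 (14U), 6U left
rack 3: place S4 (16U), 4U left
rack 2: place S5 (6U), 0U left
rack 4: place S6 (11U), 9U left
rack 5: place S7 (18U), 2U left
rack 4: place S8 (8U), 1U left
rack 6: place S9 (17U), 3U left
rack 3: place S10 (2U), 2U left
rack 7: place S11 (16U), 4U left
rack 8: place S12 (19U), 1U left
rack 7: place S13 (3U), 1U left
rack 1: place S14 (1U), 2U left
rack 9: place S15 (11U), 9U left
rack 9: place S16 (7U), 2U left
rack 10: place S17 (12U), 8U left
rack 10: place S18 (6U), 2U left
Final racks: [10,7,1] [14,6] [16,2] [11,8] [18] [17] [16,3] [19] [11,7] [12,6].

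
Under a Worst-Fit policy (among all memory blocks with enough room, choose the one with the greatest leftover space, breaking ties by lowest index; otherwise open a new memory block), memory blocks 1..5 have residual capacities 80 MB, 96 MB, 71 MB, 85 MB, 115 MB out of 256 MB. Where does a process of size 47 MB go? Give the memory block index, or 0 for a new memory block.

5

Memory blocks with room: memory block 1 (80 MB), memory block 2 (96 MB), memory block 3 (71 MB), memory block 4 (85 MB), memory block 5 (115 MB).
Most room is memory block 5 with 115 MB free.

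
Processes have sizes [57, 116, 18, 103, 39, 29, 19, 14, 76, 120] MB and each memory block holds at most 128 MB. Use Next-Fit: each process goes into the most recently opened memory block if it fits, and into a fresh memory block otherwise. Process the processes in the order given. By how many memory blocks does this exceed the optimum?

1

Next-Fit: [57] [116] [18,103] [39,29,19,14] [76] [120] → 6 memory blocks.
Total size 591 MB; any packing needs at least ⌈591/128⌉ = 5 memory blocks.
An optimal packing achieves that bound: [120] [116] [103,19] [76,39] [57,29,18,14] → 5 memory blocks.
Excess: 6 − 5 = 1.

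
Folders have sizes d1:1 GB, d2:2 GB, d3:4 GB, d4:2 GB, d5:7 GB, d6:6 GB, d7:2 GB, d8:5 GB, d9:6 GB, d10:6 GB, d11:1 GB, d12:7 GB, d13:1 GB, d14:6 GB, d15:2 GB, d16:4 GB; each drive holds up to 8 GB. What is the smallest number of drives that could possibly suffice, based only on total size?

8

Total size = 1 + 2 + 4 + 2 + 7 + 6 + 2 + 5 + 6 + 6 + 1 + 7 + 1 + 6 + 2 + 4 = 62 GB.
⌈62 / 8⌉ = 8.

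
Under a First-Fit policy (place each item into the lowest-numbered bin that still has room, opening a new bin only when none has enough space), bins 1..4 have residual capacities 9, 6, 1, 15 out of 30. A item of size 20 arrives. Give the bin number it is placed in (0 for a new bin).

0

No bin has ≥ 20 free, so a new bin is opened.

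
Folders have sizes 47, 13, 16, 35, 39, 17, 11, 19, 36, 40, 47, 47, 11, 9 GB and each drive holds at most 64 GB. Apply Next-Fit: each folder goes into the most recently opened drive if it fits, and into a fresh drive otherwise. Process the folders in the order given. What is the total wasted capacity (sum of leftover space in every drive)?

Put 47 GB in drive 1; 17 GB remain.
Put 13 GB in drive 1; 4 GB remain.
Put 16 GB in drive 2; 48 GB remain.
Put 35 GB in drive 2; 13 GB remain.
Put 39 GB in drive 3; 25 GB remain.
Put 17 GB in drive 3; 8 GB remain.
Put 11 GB in drive 4; 53 GB remain.
Put 19 GB in drive 4; 34 GB remain.
Put 36 GB in drive 5; 28 GB remain.
Put 40 GB in drive 6; 24 GB remain.
Put 47 GB in drive 7; 17 GB remain.
Put 47 GB in drive 8; 17 GB remain.
Put 11 GB in drive 8; 6 GB remain.
Put 9 GB in drive 9; 55 GB remain.
9 drives × 64 GB = 576 GB; used 387 GB; unused 189 GB.

189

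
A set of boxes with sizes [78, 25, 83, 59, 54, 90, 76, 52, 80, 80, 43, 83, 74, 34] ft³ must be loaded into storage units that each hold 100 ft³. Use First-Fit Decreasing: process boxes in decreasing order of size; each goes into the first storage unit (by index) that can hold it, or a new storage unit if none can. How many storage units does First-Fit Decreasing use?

Sorted descending: 90, 83, 83, 80, 80, 78, 76, 74, 59, 54, 52, 43, 34, 25.
Put 90 ft³ in storage unit 1; 10 ft³ remain.
Put 83 ft³ in storage unit 2; 17 ft³ remain.
Put 83 ft³ in storage unit 3; 17 ft³ remain.
Put 80 ft³ in storage unit 4; 20 ft³ remain.
Put 80 ft³ in storage unit 5; 20 ft³ remain.
Put 78 ft³ in storage unit 6; 22 ft³ remain.
Put 76 ft³ in storage unit 7; 24 ft³ remain.
Put 74 ft³ in storage unit 8; 26 ft³ remain.
Put 59 ft³ in storage unit 9; 41 ft³ remain.
Put 54 ft³ in storage unit 10; 46 ft³ remain.
Put 52 ft³ in storage unit 11; 48 ft³ remain.
Put 43 ft³ in storage unit 10; 3 ft³ remain.
Put 34 ft³ in storage unit 9; 7 ft³ remain.
Put 25 ft³ in storage unit 8; 1 ft³ remain.
Final storage units: [90] [83] [83] [80] [80] [78] [76] [74,25] [59,34] [54,43] [52].

11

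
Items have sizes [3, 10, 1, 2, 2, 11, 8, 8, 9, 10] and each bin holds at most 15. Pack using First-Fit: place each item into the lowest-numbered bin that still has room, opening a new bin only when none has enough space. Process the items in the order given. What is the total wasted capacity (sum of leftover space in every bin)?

26

Put 3 in bin 1; 12 remain.
Put 10 in bin 1; 2 remain.
Put 1 in bin 1; 1 remain.
Put 2 in bin 2; 13 remain.
Put 2 in bin 2; 11 remain.
Put 11 in bin 2; 0 remain.
Put 8 in bin 3; 7 remain.
Put 8 in bin 4; 7 remain.
Put 9 in bin 5; 6 remain.
Put 10 in bin 6; 5 remain.
6 bins × 15 = 90; used 64; unused 26.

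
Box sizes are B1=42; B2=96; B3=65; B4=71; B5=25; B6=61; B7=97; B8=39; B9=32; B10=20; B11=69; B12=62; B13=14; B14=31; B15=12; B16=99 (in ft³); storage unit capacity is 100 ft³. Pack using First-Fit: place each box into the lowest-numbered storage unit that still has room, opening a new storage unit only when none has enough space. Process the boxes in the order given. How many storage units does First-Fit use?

B1 (42 ft³) → storage unit 1 (remaining 58 ft³)
B2 (96 ft³) → storage unit 2 (remaining 4 ft³)
B3 (65 ft³) → storage unit 3 (remaining 35 ft³)
B4 (71 ft³) → storage unit 4 (remaining 29 ft³)
B5 (25 ft³) → storage unit 1 (remaining 33 ft³)
B6 (61 ft³) → storage unit 5 (remaining 39 ft³)
B7 (97 ft³) → storage unit 6 (remaining 3 ft³)
B8 (39 ft³) → storage unit 5 (remaining 0 ft³)
B9 (32 ft³) → storage unit 1 (remaining 1 ft³)
B10 (20 ft³) → storage unit 3 (remaining 15 ft³)
B11 (69 ft³) → storage unit 7 (remaining 31 ft³)
B12 (62 ft³) → storage unit 8 (remaining 38 ft³)
B13 (14 ft³) → storage unit 3 (remaining 1 ft³)
B14 (31 ft³) → storage unit 7 (remaining 0 ft³)
B15 (12 ft³) → storage unit 4 (remaining 17 ft³)
B16 (99 ft³) → storage unit 9 (remaining 1 ft³)
Final storage units: [42,25,32] [96] [65,20,14] [71,12] [61,39] [97] [69,31] [62] [99].

9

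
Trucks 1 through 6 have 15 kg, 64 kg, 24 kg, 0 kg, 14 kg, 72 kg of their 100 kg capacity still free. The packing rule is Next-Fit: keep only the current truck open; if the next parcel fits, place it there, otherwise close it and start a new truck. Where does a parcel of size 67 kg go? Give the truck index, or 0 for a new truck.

Next-Fit only looks at truck 6, which has 72 kg free.
67 kg fits there.

6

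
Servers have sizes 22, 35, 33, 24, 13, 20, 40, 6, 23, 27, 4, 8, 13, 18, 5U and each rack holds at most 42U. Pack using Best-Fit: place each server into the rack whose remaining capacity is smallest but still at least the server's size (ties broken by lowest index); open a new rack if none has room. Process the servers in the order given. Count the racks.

8

22U → rack 1 (remaining 20U)
35U → rack 2 (remaining 7U)
33U → rack 3 (remaining 9U)
24U → rack 4 (remaining 18U)
13U → rack 4 (remaining 5U)
20U → rack 1 (remaining 0U)
40U → rack 5 (remaining 2U)
6U → rack 2 (remaining 1U)
23U → rack 6 (remaining 19U)
27U → rack 7 (remaining 15U)
4U → rack 4 (remaining 1U)
8U → rack 3 (remaining 1U)
13U → rack 7 (remaining 2U)
18U → rack 6 (remaining 1U)
5U → rack 8 (remaining 37U)
Final racks: [22,20] [35,6] [33,8] [24,13,4] [40] [23,18] [27,13] [5].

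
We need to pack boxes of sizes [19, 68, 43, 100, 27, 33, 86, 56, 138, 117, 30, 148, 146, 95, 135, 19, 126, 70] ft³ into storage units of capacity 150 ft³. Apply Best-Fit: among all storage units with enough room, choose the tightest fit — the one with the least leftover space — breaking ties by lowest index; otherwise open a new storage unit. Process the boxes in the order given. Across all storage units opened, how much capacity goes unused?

194

19 ft³ → storage unit 1 (remaining 131 ft³)
68 ft³ → storage unit 1 (remaining 63 ft³)
43 ft³ → storage unit 1 (remaining 20 ft³)
100 ft³ → storage unit 2 (remaining 50 ft³)
27 ft³ → storage unit 2 (remaining 23 ft³)
33 ft³ → storage unit 3 (remaining 117 ft³)
86 ft³ → storage unit 3 (remaining 31 ft³)
56 ft³ → storage unit 4 (remaining 94 ft³)
138 ft³ → storage unit 5 (remaining 12 ft³)
117 ft³ → storage unit 6 (remaining 33 ft³)
30 ft³ → storage unit 3 (remaining 1 ft³)
148 ft³ → storage unit 7 (remaining 2 ft³)
146 ft³ → storage unit 8 (remaining 4 ft³)
95 ft³ → storage unit 9 (remaining 55 ft³)
135 ft³ → storage unit 10 (remaining 15 ft³)
19 ft³ → storage unit 1 (remaining 1 ft³)
126 ft³ → storage unit 11 (remaining 24 ft³)
70 ft³ → storage unit 4 (remaining 24 ft³)
11 storage units × 150 ft³ = 1650 ft³; used 1456 ft³; unused 194 ft³.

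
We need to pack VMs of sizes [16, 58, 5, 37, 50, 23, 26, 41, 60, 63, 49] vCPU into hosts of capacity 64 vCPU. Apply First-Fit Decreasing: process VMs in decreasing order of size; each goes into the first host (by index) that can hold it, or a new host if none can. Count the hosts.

Sorted descending: 63, 60, 58, 50, 49, 41, 37, 26, 23, 16, 5.
63 vCPU → host 1 (remaining 1 vCPU)
60 vCPU → host 2 (remaining 4 vCPU)
58 vCPU → host 3 (remaining 6 vCPU)
50 vCPU → host 4 (remaining 14 vCPU)
49 vCPU → host 5 (remaining 15 vCPU)
41 vCPU → host 6 (remaining 23 vCPU)
37 vCPU → host 7 (remaining 27 vCPU)
26 vCPU → host 7 (remaining 1 vCPU)
23 vCPU → host 6 (remaining 0 vCPU)
16 vCPU → host 8 (remaining 48 vCPU)
5 vCPU → host 3 (remaining 1 vCPU)
Final hosts: [63] [60] [58,5] [50] [49] [41,23] [37,26] [16].

8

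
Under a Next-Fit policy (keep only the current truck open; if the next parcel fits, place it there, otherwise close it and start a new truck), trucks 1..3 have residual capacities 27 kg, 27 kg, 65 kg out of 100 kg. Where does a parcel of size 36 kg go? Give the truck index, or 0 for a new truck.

3

Next-Fit only looks at truck 3, which has 65 kg free.
36 kg fits there.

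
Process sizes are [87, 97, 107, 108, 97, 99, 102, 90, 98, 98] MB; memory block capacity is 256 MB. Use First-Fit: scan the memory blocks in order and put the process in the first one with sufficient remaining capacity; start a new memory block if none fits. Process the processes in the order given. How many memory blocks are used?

5

memory block 1: place 87 MB, 169 MB left
memory block 1: place 97 MB, 72 MB left
memory block 2: place 107 MB, 149 MB left
memory block 2: place 108 MB, 41 MB left
memory block 3: place 97 MB, 159 MB left
memory block 3: place 99 MB, 60 MB left
memory block 4: place 102 MB, 154 MB left
memory block 4: place 90 MB, 64 MB left
memory block 5: place 98 MB, 158 MB left
memory block 5: place 98 MB, 60 MB left
Final memory blocks: [87,97] [107,108] [97,99] [102,90] [98,98].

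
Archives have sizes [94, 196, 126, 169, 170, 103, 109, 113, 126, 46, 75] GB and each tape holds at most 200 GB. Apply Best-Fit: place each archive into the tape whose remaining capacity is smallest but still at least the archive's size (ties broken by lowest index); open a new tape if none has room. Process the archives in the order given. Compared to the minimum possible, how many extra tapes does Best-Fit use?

Best-Fit: [94,103] [196] [126,46] [169] [170] [109] [113,75] [126] → 8 tapes.
8 archives exceed 100 GB (half the capacity), and no two of those can share a tape, so at least 8 tapes are needed.
So 8 is already optimal.

0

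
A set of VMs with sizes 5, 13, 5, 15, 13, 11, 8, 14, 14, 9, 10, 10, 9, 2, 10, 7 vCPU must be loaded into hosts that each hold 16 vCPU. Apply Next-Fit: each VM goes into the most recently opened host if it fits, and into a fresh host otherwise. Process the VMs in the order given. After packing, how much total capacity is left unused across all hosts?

85

5 vCPU → host 1 (remaining 11 vCPU)
13 vCPU → host 2 (remaining 3 vCPU)
5 vCPU → host 3 (remaining 11 vCPU)
15 vCPU → host 4 (remaining 1 vCPU)
13 vCPU → host 5 (remaining 3 vCPU)
11 vCPU → host 6 (remaining 5 vCPU)
8 vCPU → host 7 (remaining 8 vCPU)
14 vCPU → host 8 (remaining 2 vCPU)
14 vCPU → host 9 (remaining 2 vCPU)
9 vCPU → host 10 (remaining 7 vCPU)
10 vCPU → host 11 (remaining 6 vCPU)
10 vCPU → host 12 (remaining 6 vCPU)
9 vCPU → host 13 (remaining 7 vCPU)
2 vCPU → host 13 (remaining 5 vCPU)
10 vCPU → host 14 (remaining 6 vCPU)
7 vCPU → host 15 (remaining 9 vCPU)
15 hosts × 16 vCPU = 240 vCPU; used 155 vCPU; unused 85 vCPU.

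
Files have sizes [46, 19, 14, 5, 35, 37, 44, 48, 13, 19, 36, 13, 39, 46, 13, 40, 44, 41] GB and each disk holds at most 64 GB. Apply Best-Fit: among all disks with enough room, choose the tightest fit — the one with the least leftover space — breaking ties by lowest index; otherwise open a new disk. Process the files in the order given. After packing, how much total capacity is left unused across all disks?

152

Put 46 GB in disk 1; 18 GB remain.
Put 19 GB in disk 2; 45 GB remain.
Put 14 GB in disk 1; 4 GB remain.
Put 5 GB in disk 2; 40 GB remain.
Put 35 GB in disk 2; 5 GB remain.
Put 37 GB in disk 3; 27 GB remain.
Put 44 GB in disk 4; 20 GB remain.
Put 48 GB in disk 5; 16 GB remain.
Put 13 GB in disk 5; 3 GB remain.
Put 19 GB in disk 4; 1 GB remain.
Put 36 GB in disk 6; 28 GB remain.
Put 13 GB in disk 3; 14 GB remain.
Put 39 GB in disk 7; 25 GB remain.
Put 46 GB in disk 8; 18 GB remain.
Put 13 GB in disk 3; 1 GB remain.
Put 40 GB in disk 9; 24 GB remain.
Put 44 GB in disk 10; 20 GB remain.
Put 41 GB in disk 11; 23 GB remain.
11 disks × 64 GB = 704 GB; used 552 GB; unused 152 GB.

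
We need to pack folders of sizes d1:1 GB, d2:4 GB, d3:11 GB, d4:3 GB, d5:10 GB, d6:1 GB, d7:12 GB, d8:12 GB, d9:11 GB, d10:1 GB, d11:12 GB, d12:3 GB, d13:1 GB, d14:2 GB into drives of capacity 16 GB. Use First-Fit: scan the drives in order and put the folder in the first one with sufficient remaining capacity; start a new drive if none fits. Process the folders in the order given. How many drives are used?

6 drives

d1 (1 GB) → drive 1 (remaining 15 GB)
d2 (4 GB) → drive 1 (remaining 11 GB)
d3 (11 GB) → drive 1 (remaining 0 GB)
d4 (3 GB) → drive 2 (remaining 13 GB)
d5 (10 GB) → drive 2 (remaining 3 GB)
d6 (1 GB) → drive 2 (remaining 2 GB)
d7 (12 GB) → drive 3 (remaining 4 GB)
d8 (12 GB) → drive 4 (remaining 4 GB)
d9 (11 GB) → drive 5 (remaining 5 GB)
d10 (1 GB) → drive 2 (remaining 1 GB)
d11 (12 GB) → drive 6 (remaining 4 GB)
d12 (3 GB) → drive 3 (remaining 1 GB)
d13 (1 GB) → drive 2 (remaining 0 GB)
d14 (2 GB) → drive 4 (remaining 2 GB)
Final drives: [1,4,11] [3,10,1,1,1] [12,3] [12,2] [11] [12].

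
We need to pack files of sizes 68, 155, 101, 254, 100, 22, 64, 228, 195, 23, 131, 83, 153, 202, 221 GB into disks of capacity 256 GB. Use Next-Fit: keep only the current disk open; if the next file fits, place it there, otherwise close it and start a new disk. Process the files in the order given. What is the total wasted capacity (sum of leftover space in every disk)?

560

68 GB → disk 1 (remaining 188 GB)
155 GB → disk 1 (remaining 33 GB)
101 GB → disk 2 (remaining 155 GB)
254 GB → disk 3 (remaining 2 GB)
100 GB → disk 4 (remaining 156 GB)
22 GB → disk 4 (remaining 134 GB)
64 GB → disk 4 (remaining 70 GB)
228 GB → disk 5 (remaining 28 GB)
195 GB → disk 6 (remaining 61 GB)
23 GB → disk 6 (remaining 38 GB)
131 GB → disk 7 (remaining 125 GB)
83 GB → disk 7 (remaining 42 GB)
153 GB → disk 8 (remaining 103 GB)
202 GB → disk 9 (remaining 54 GB)
221 GB → disk 10 (remaining 35 GB)
10 disks × 256 GB = 2560 GB; used 2000 GB; unused 560 GB.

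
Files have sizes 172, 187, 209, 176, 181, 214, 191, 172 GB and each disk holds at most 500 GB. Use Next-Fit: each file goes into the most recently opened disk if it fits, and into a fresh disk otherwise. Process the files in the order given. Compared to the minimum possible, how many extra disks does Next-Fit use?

Next-Fit: [172,187] [209,176] [181,214] [191,172] → 4 disks.
Total size 1502 GB; any packing needs at least ⌈1502/500⌉ = 4 disks.
So 4 is already optimal.

0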